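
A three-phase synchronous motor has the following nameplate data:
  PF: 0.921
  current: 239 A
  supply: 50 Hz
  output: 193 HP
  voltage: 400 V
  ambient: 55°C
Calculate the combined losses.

P_in = √3·V·I·cosφ = 1.732×400×239×0.921 = 152498 W
P_out = 193×746 = 143978 W
Losses = P_in − P_out = 152498 − 143978 = 8520 W

8520 W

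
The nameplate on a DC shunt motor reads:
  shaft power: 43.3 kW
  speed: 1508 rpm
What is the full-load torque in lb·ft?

202 lb·ft

ω = 2π × 1508/60 = 157.9 rad/s
τ = P/ω = 43300/157.9 = 274.2 N·m
In lb·ft: 274.2/1.356 = 202 lb·ft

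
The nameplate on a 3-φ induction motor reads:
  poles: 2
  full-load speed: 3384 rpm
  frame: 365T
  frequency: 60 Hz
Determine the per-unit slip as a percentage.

6.0 %

n_s = 120f/p = 120×60/2 = 3600 rpm
s = (n_s − n)/n_s = (3600 − 3384)/3600 = 0.0600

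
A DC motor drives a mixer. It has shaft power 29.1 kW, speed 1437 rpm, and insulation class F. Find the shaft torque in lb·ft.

143 lb·ft

ω = 2π × 1437/60 = 150.5 rad/s
τ = P/ω = 29100/150.5 = 193.4 N·m
In lb·ft: 193.4/1.356 = 143 lb·ft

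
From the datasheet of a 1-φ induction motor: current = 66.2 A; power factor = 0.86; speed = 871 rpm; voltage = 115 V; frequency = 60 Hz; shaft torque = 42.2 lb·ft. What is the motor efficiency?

79.7 %

τ = 42.2 lb·ft × 1.356 = 57.22 N·m
ω = 2π × 871/60 = 91.21 rad/s; P_out = τω = 57.22 × 91.21 = 5219 W
P_in = V·I·cosφ = 115 × 66.2 × 0.86 = 6547 W
η = P_out / P_in = 5219 / 6547 = 0.797 = 79.7%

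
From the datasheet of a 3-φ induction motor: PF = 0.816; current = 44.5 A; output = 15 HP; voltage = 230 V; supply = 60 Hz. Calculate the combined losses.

P_in = √3·V·I·cosφ = 1.732×230×44.5×0.816 = 14465 W
P_out = 15×746 = 11190 W
Losses = P_in − P_out = 14465 − 11190 = 3275 W

3280 W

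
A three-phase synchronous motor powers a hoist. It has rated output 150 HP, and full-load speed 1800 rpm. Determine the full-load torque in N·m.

594 N·m

P_out = 150 × 746 = 111900 W
ω = 2π × 1800/60 = 188.5 rad/s
τ = P_out/ω = 111900/188.5 = 594 N·m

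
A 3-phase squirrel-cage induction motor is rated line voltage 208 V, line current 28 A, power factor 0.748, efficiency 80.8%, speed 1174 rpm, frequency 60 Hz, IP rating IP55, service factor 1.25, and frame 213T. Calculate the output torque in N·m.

49.6 N·m

P_in = √3·V·I·cosφ = 1.732 × 208 × 28 × 0.748 = 7545 W
P_out = η·P_in = 0.808 × 7545 = 6096 W
n = 1174 rpm
ω = 2π×1174/60 = 122.9 rad/s
τ = P_out/ω = 6096/122.9 = 49.6 N·m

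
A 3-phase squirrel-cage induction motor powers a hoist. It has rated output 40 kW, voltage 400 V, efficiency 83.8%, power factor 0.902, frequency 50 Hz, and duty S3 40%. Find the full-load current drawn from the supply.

76.4 A

P_out = 40 kW = 40000 W
P_in = P_out / η = 40000 / 0.838 = 47733 W
I_L = P_in / (√3·V_L·cosφ) = 47733 / (1.732 × 400 × 0.902) = 76.4 A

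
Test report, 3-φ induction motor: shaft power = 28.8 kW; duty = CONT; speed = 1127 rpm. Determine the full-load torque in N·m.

ω = 2π × 1127/60 = 118 rad/s
τ = P/ω = 28800/118 = 244 N·m

244 N·m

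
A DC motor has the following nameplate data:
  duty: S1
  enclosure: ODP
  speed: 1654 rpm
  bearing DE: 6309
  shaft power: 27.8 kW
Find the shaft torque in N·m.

161 N·m

ω = 2π × 1654/60 = 173.2 rad/s
τ = P/ω = 27800/173.2 = 161 N·m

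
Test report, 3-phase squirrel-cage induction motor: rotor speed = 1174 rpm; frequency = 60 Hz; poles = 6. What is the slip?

n_s = 120f/p = 120×60/6 = 1200 rpm
s = (n_s − n)/n_s = (1200 − 1174)/1200 = 0.0217

2.17 %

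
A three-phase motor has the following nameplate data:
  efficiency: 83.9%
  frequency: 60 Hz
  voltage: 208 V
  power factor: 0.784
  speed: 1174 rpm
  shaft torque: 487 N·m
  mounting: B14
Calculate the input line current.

253 A

ω = 2π×1174/60 = 122.9 rad/s; P_out = τω = 487 × 122.9 = 59852 W
P_in = P_out / η = 59852 / 0.839 = 71337 W
I_L = P_in / (√3·V_L·cosφ) = 71337 / (1.732 × 208 × 0.784) = 253 A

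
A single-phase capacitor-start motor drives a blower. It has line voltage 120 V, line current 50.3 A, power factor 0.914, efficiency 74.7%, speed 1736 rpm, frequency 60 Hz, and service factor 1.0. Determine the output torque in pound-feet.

P_in = V·I·cosφ = 120 × 50.3 × 0.914 = 5517 W
P_out = η·P_in = 0.747 × 5517 = 4121 W
n = 1736 rpm
ω = 2π×1736/60 = 181.8 rad/s
τ = P_out/ω = 4121/181.8 = 22.67 N·m
In lb·ft: 22.67/1.356 = 16.7 lb·ft

16.7 lb·ft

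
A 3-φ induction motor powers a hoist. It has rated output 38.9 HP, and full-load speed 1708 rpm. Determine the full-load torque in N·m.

P_out = 38.9 × 746 = 29019 W
ω = 2π × 1708/60 = 178.9 rad/s
τ = P_out/ω = 29019/178.9 = 162 N·m

162 N·m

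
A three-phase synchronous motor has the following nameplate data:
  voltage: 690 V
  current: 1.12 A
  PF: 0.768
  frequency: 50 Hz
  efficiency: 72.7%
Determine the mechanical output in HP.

1 HP

P_in = √3·V·I·cosφ = 1.732 × 690 × 1.12 × 0.768 = 1028 W
P_out = η·P_in = 0.727 × 1028 = 747 W
= 747/746 = 1 HP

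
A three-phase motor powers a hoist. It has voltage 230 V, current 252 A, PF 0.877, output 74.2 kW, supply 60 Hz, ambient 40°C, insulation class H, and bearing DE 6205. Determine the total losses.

P_in = √3·V·I·cosφ = 1.732×230×252×0.877 = 88039 W
P_out = 74200 W
Losses = P_in − P_out = 88039 − 74200 = 13839 W

13800 W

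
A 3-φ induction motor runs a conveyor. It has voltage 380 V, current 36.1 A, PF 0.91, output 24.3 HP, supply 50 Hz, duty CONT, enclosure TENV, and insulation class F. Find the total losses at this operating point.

P_in = √3·V·I·cosφ = 1.732×380×36.1×0.91 = 21621 W
P_out = 24.3×746 = 18128 W
Losses = P_in − P_out = 21621 − 18128 = 3493 W

3.49 kW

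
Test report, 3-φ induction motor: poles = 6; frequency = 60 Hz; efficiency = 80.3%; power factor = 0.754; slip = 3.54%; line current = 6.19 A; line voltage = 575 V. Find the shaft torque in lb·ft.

P_in = √3·V·I·cosφ = 1.732 × 575 × 6.19 × 0.754 = 4648 W
P_out = η·P_in = 0.803 × 4648 = 3732 W
n_s = 120×60/6 = 1200 rpm; n = 1200×(1−0.0354) = 1158 rpm
ω = 2π×1158/60 = 121.3 rad/s
τ = P_out/ω = 3732/121.3 = 30.77 N·m
In lb·ft: 30.77/1.356 = 22.7 lb·ft

22.7 lb·ft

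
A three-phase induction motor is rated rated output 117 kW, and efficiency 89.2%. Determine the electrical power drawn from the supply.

131 kW

P_out = 117000 W
P_in = P_out/η = 117000/0.892 = 131166 W = 131 kW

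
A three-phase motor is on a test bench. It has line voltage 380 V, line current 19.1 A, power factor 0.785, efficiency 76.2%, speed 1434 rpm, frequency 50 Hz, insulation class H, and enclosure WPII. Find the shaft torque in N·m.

P_in = √3·V·I·cosφ = 1.732 × 380 × 19.1 × 0.785 = 9868 W
P_out = η·P_in = 0.762 × 9868 = 7519 W
n = 1434 rpm
ω = 2π×1434/60 = 150.2 rad/s
τ = P_out/ω = 7519/150.2 = 50.1 N·m

50.1 N·m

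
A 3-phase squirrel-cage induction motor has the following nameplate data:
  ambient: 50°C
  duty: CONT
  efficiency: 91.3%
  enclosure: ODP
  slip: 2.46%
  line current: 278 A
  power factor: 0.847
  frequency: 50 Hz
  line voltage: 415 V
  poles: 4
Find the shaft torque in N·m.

1010 N·m

P_in = √3·V·I·cosφ = 1.732 × 415 × 278 × 0.847 = 169248 W
P_out = η·P_in = 0.913 × 169248 = 154523 W
n_s = 120×50/4 = 1500 rpm; n = 1500×(1−0.0246) = 1463 rpm
ω = 2π×1463/60 = 153.2 rad/s
τ = P_out/ω = 154523/153.2 = 1010 N·m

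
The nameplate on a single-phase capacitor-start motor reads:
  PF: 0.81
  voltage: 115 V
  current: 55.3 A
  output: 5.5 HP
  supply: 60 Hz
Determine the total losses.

P_in = V·I·cosφ = 115×55.3×0.81 = 5151 W
P_out = 5.5×746 = 4103 W
Losses = P_in − P_out = 5151 − 4103 = 1048 W

1050 W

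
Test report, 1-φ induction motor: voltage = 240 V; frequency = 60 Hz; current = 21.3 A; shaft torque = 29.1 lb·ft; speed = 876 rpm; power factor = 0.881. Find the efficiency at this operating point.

τ = 29.1 lb·ft × 1.356 = 39.46 N·m
ω = 2π × 876/60 = 91.73 rad/s; P_out = τω = 39.46 × 91.73 = 3620 W
P_in = V·I·cosφ = 240 × 21.3 × 0.881 = 4504 W
η = P_out / P_in = 3620 / 4504 = 0.804 = 80.4%

80.4 %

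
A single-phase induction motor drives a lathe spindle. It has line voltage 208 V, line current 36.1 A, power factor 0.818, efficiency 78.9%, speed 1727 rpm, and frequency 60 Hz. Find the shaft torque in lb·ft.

P_in = V·I·cosφ = 208 × 36.1 × 0.818 = 6142 W
P_out = η·P_in = 0.789 × 6142 = 4846 W
n = 1727 rpm
ω = 2π×1727/60 = 180.9 rad/s
τ = P_out/ω = 4846/180.9 = 26.79 N·m
In lb·ft: 26.79/1.356 = 19.8 lb·ft

19.8 lb·ft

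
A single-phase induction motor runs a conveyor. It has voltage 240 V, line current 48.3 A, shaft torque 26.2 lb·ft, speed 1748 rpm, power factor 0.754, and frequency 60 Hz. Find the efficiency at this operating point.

74.4 %

τ = 26.2 lb·ft × 1.356 = 35.53 N·m
ω = 2π × 1748/60 = 183.1 rad/s; P_out = τω = 35.53 × 183.1 = 6506 W
P_in = V·I·cosφ = 240 × 48.3 × 0.754 = 8740 W
η = P_out / P_in = 6506 / 8740 = 0.744 = 74.4%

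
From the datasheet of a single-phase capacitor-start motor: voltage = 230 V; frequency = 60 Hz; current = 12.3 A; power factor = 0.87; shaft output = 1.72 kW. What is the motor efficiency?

P_out = 1.72 kW = 1720 W
P_in = V·I·cosφ = 230 × 12.3 × 0.87 = 2461 W
η = P_out / P_in = 1720 / 2461 = 0.699 = 69.9%

69.9 %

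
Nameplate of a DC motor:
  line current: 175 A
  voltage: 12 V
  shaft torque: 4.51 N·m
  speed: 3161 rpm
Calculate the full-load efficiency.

71.1 %

ω = 2π × 3161/60 = 331 rad/s; P_out = τω = 4.51 × 331 = 1493 W
P_in = V·I = 12 × 175 = 2100 W
η = P_out / P_in = 1493 / 2100 = 0.711 = 71.1%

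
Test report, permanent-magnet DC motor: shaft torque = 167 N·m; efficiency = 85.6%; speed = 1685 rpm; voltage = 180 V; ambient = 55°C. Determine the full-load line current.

191 A

ω = 2π×1685/60 = 176.5 rad/s; P_out = τω = 167 × 176.5 = 29476 W
P_in = P_out / η = 29476 / 0.856 = 34435 W
I = P_in / V = 34435 / 180 = 191 A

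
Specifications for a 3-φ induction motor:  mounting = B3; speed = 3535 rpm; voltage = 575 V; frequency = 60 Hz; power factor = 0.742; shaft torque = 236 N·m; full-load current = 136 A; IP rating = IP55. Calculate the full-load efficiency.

86.9 %

ω = 2π × 3535/60 = 370.2 rad/s; P_out = τω = 236 × 370.2 = 87367 W
P_in = √3·V_L·I_L·cosφ = 1.732 × 575 × 136 × 0.742 = 100498 W
η = P_out / P_in = 87367 / 100498 = 0.869 = 86.9%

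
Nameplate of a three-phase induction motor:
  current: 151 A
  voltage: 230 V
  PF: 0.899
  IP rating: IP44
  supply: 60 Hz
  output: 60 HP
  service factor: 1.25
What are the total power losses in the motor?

P_in = √3·V·I·cosφ = 1.732×230×151×0.899 = 54077 W
P_out = 60×746 = 44760 W
Losses = P_in − P_out = 54077 − 44760 = 9317 W

9320 W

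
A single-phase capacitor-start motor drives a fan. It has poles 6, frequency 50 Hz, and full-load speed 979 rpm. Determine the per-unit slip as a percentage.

n_s = 120f/p = 120×50/6 = 1000 rpm
s = (n_s − n)/n_s = (1000 − 979)/1000 = 0.0210

2.10 %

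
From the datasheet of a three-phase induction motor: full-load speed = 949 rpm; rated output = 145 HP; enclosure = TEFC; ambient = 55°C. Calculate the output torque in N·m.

P_out = 145 × 746 = 108170 W
ω = 2π × 949/60 = 99.38 rad/s
τ = P_out/ω = 108170/99.38 = 1090 N·m

1090 N·m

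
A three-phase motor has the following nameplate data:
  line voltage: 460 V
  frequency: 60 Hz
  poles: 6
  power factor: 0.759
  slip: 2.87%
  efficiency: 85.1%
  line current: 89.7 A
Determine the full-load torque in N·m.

378 N·m

P_in = √3·V·I·cosφ = 1.732 × 460 × 89.7 × 0.759 = 54243 W
P_out = η·P_in = 0.851 × 54243 = 46161 W
n_s = 120×60/6 = 1200 rpm; n = 1200×(1−0.0287) = 1166 rpm
ω = 2π×1166/60 = 122.1 rad/s
τ = P_out/ω = 46161/122.1 = 378 N·m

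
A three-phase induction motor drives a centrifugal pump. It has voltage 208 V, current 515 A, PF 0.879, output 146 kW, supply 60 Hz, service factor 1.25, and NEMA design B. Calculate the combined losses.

P_in = √3·V·I·cosφ = 1.732×208×515×0.879 = 163082 W
P_out = 146000 W
Losses = P_in − P_out = 163082 − 146000 = 17082 W

17.1 kW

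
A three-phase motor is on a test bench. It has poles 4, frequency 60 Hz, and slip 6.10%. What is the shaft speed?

1690 rpm

n_s = 120f/p = 120×60/4 = 1800 rpm
n = n_s(1 − s) = 1800 × (1 − 0.061) = 1690 rpm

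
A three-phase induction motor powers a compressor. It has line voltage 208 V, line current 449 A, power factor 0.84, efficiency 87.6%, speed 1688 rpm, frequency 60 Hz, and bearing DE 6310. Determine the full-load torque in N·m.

P_in = √3·V·I·cosφ = 1.732 × 208 × 449 × 0.84 = 135874 W
P_out = η·P_in = 0.876 × 135874 = 119026 W
n = 1688 rpm
ω = 2π×1688/60 = 176.8 rad/s
τ = P_out/ω = 119026/176.8 = 673 N·m

673 N·m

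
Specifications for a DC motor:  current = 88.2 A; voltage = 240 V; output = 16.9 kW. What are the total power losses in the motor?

4.27 kW

P_in = V·I = 240×88.2 = 21168 W
P_out = 16900 W
Losses = P_in − P_out = 21168 − 16900 = 4268 W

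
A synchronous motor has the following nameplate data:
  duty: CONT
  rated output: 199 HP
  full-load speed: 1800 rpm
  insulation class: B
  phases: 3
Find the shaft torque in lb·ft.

P_out = 199 × 746 = 148454 W
ω = 2π × 1800/60 = 188.5 rad/s
τ = P_out/ω = 148454/188.5 = 787.6 N·m
In lb·ft: 787.6/1.356 = 581 lb·ft

581 lb·ft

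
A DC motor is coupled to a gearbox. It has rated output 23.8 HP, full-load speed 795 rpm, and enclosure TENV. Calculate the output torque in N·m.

213 N·m

P_out = 23.8 × 746 = 17755 W
ω = 2π × 795/60 = 83.25 rad/s
τ = P_out/ω = 17755/83.25 = 213 N·m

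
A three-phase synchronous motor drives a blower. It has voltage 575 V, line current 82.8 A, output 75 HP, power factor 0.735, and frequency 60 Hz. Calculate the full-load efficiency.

92.3 %

P_out = 75 × 746 = 55950 W
P_in = √3·V_L·I_L·cosφ = 1.732 × 575 × 82.8 × 0.735 = 60608 W
η = P_out / P_in = 55950 / 60608 = 0.923 = 92.3%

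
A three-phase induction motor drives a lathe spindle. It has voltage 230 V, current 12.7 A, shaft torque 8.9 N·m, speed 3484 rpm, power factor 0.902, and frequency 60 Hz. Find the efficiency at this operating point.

ω = 2π × 3484/60 = 364.8 rad/s; P_out = τω = 8.9 × 364.8 = 3247 W
P_in = √3·V_L·I_L·cosφ = 1.732 × 230 × 12.7 × 0.902 = 4563 W
η = P_out / P_in = 3247 / 4563 = 0.712 = 71.2%

71.2 %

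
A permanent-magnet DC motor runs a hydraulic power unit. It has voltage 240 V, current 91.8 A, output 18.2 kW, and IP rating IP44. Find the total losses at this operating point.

3830 W

P_in = V·I = 240×91.8 = 22032 W
P_out = 18200 W
Losses = P_in − P_out = 22032 − 18200 = 3832 W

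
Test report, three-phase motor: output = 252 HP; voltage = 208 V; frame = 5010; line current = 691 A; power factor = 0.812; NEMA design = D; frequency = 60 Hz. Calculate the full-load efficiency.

93.0 %

P_out = 252 × 746 = 187992 W
P_in = √3·V_L·I_L·cosφ = 1.732 × 208 × 691 × 0.812 = 202137 W
η = P_out / P_in = 187992 / 202137 = 0.930 = 93.0%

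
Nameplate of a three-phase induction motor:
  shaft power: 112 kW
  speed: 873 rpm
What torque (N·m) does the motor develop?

ω = 2π × 873/60 = 91.42 rad/s
τ = P/ω = 112000/91.42 = 1230 N·m

1230 N·m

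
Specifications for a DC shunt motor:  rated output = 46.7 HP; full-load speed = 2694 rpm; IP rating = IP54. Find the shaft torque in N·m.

P_out = 46.7 × 746 = 34838 W
ω = 2π × 2694/60 = 282.1 rad/s
τ = P_out/ω = 34838/282.1 = 123 N·m

123 N·m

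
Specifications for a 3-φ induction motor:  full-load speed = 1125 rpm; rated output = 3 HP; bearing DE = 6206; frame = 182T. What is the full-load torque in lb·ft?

P_out = 3 × 746 = 2238 W
ω = 2π × 1125/60 = 117.8 rad/s
τ = P_out/ω = 2238/117.8 = 19 N·m
In lb·ft: 19/1.356 = 14 lb·ft

14 lb·ft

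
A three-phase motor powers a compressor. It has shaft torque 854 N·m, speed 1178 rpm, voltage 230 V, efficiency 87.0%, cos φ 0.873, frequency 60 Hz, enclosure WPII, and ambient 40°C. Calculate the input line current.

348 A

ω = 2π×1178/60 = 123.4 rad/s; P_out = τω = 854 × 123.4 = 105384 W
P_in = P_out / η = 105384 / 0.870 = 121131 W
I_L = P_in / (√3·V_L·cosφ) = 121131 / (1.732 × 230 × 0.873) = 348 A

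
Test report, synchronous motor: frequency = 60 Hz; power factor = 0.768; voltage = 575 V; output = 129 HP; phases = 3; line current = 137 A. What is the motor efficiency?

91.8 %

P_out = 129 × 746 = 96234 W
P_in = √3·V_L·I_L·cosφ = 1.732 × 575 × 137 × 0.768 = 104785 W
η = P_out / P_in = 96234 / 104785 = 0.918 = 91.8%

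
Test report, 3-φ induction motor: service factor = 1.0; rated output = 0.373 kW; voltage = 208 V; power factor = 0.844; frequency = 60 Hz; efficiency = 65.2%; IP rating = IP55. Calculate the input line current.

P_out = 0.373 kW = 373 W
P_in = P_out / η = 373 / 0.652 = 572 W
I_L = P_in / (√3·V_L·cosφ) = 572 / (1.732 × 208 × 0.844) = 1.88 A

1.88 A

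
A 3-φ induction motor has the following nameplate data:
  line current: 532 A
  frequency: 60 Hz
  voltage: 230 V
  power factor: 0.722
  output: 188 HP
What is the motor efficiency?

91.7 %

P_out = 188 × 746 = 140248 W
P_in = √3·V_L·I_L·cosφ = 1.732 × 230 × 532 × 0.722 = 153012 W
η = P_out / P_in = 140248 / 153012 = 0.917 = 91.7%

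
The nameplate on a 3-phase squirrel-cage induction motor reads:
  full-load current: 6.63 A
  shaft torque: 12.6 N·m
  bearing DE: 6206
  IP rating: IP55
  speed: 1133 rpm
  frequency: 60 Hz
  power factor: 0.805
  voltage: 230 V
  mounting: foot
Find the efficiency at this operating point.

ω = 2π × 1133/60 = 118.6 rad/s; P_out = τω = 12.6 × 118.6 = 1494 W
P_in = √3·V_L·I_L·cosφ = 1.732 × 230 × 6.63 × 0.805 = 2126 W
η = P_out / P_in = 1494 / 2126 = 0.703 = 70.3%

70.3 %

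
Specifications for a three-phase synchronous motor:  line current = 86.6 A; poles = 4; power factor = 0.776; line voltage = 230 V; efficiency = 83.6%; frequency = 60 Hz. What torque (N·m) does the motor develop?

119 N·m

P_in = √3·V·I·cosφ = 1.732 × 230 × 86.6 × 0.776 = 26770 W
P_out = η·P_in = 0.836 × 26770 = 22380 W
n = n_s = 120×60/4 = 1800 rpm (synchronous)
ω = 2π×1800/60 = 188.5 rad/s
τ = P_out/ω = 22380/188.5 = 119 N·m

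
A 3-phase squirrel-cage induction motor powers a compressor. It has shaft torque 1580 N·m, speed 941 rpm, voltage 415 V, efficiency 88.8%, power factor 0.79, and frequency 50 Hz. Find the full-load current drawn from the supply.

ω = 2π×941/60 = 98.54 rad/s; P_out = τω = 1580 × 98.54 = 155693 W
P_in = P_out / η = 155693 / 0.888 = 175330 W
I_L = P_in / (√3·V_L·cosφ) = 175330 / (1.732 × 415 × 0.79) = 309 A

309 A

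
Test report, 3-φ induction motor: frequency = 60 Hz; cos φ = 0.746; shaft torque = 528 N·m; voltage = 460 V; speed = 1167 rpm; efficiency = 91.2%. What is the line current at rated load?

ω = 2π×1167/60 = 122.2 rad/s; P_out = τω = 528 × 122.2 = 64522 W
P_in = P_out / η = 64522 / 0.912 = 70748 W
I_L = P_in / (√3·V_L·cosφ) = 70748 / (1.732 × 460 × 0.746) = 119 A

119 A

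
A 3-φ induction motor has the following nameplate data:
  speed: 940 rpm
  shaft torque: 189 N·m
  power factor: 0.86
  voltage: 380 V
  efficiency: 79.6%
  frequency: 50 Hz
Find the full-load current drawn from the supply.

ω = 2π×940/60 = 98.44 rad/s; P_out = τω = 189 × 98.44 = 18605 W
P_in = P_out / η = 18605 / 0.796 = 23373 W
I_L = P_in / (√3·V_L·cosφ) = 23373 / (1.732 × 380 × 0.86) = 41.3 A

41.3 A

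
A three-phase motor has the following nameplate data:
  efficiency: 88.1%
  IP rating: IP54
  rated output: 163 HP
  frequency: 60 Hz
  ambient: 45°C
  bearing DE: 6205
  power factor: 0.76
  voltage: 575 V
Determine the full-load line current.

182 A

P_out = 163 × 746 = 121598 W
P_in = P_out / η = 121598 / 0.881 = 138023 W
I_L = P_in / (√3·V_L·cosφ) = 138023 / (1.732 × 575 × 0.76) = 182 A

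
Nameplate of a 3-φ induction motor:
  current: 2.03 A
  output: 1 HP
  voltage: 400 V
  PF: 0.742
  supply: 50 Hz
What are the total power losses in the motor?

P_in = √3·V·I·cosφ = 1.732×400×2.03×0.742 = 1044 W
P_out = 1×746 = 746 W
Losses = P_in − P_out = 1044 − 746 = 298 W

298 W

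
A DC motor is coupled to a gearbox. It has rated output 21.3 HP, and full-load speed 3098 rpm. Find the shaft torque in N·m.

P_out = 21.3 × 746 = 15890 W
ω = 2π × 3098/60 = 324.4 rad/s
τ = P_out/ω = 15890/324.4 = 49 N·m

49 N·m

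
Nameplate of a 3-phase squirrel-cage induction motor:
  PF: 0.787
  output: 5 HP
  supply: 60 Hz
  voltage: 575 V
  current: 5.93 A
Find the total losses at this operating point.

P_in = √3·V·I·cosφ = 1.732×575×5.93×0.787 = 4648 W
P_out = 5×746 = 3730 W
Losses = P_in − P_out = 4648 − 3730 = 918 W

918 W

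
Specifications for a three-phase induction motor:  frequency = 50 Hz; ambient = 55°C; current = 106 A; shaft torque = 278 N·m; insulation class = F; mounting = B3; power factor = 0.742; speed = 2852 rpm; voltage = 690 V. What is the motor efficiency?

ω = 2π × 2852/60 = 298.7 rad/s; P_out = τω = 278 × 298.7 = 83039 W
P_in = √3·V_L·I_L·cosφ = 1.732 × 690 × 106 × 0.742 = 93995 W
η = P_out / P_in = 83039 / 93995 = 0.883 = 88.3%

88.3 %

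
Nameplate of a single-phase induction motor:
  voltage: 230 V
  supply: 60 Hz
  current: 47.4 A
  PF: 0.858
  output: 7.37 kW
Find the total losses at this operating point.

P_in = V·I·cosφ = 230×47.4×0.858 = 9354 W
P_out = 7370 W
Losses = P_in − P_out = 9354 − 7370 = 1984 W

1980 W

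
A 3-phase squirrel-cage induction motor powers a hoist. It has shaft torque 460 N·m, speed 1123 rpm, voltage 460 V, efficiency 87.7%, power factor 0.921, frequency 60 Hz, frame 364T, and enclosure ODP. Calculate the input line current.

84.1 A

ω = 2π×1123/60 = 117.6 rad/s; P_out = τω = 460 × 117.6 = 54096 W
P_in = P_out / η = 54096 / 0.877 = 61683 W
I_L = P_in / (√3·V_L·cosφ) = 61683 / (1.732 × 460 × 0.921) = 84.1 A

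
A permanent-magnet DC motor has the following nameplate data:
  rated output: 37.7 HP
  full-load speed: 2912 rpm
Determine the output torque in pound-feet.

P_out = 37.7 × 746 = 28124 W
ω = 2π × 2912/60 = 304.9 rad/s
τ = P_out/ω = 28124/304.9 = 92.24 N·m
In lb·ft: 92.24/1.356 = 68 lb·ft

68 lb·ft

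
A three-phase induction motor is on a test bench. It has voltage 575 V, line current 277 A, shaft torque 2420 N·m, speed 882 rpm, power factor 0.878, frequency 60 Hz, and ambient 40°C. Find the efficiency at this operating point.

92.3 %

ω = 2π × 882/60 = 92.36 rad/s; P_out = τω = 2420 × 92.36 = 223511 W
P_in = √3·V_L·I_L·cosφ = 1.732 × 575 × 277 × 0.878 = 242209 W
η = P_out / P_in = 223511 / 242209 = 0.923 = 92.3%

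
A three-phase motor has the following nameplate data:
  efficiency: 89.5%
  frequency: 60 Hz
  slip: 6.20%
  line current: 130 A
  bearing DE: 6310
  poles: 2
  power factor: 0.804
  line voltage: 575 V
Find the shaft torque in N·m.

263 N·m

P_in = √3·V·I·cosφ = 1.732 × 575 × 130 × 0.804 = 104091 W
P_out = η·P_in = 0.895 × 104091 = 93161 W
n_s = 120×60/2 = 3600 rpm; n = 3600×(1−0.062) = 3377 rpm
ω = 2π×3377/60 = 353.6 rad/s
τ = P_out/ω = 93161/353.6 = 263 N·m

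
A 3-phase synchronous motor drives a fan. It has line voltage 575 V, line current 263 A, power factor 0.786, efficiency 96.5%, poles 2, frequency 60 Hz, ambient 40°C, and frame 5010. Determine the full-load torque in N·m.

P_in = √3·V·I·cosφ = 1.732 × 575 × 263 × 0.786 = 205870 W
P_out = η·P_in = 0.965 × 205870 = 198665 W
n = n_s = 120×60/2 = 3600 rpm (synchronous)
ω = 2π×3600/60 = 377 rad/s
τ = P_out/ω = 198665/377 = 527 N·m

527 N·m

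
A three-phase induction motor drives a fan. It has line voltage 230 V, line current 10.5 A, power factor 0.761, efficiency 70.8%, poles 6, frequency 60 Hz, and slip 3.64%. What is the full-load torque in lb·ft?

P_in = √3·V·I·cosφ = 1.732 × 230 × 10.5 × 0.761 = 3183 W
P_out = η·P_in = 0.708 × 3183 = 2254 W
n_s = 120×60/6 = 1200 rpm; n = 1200×(1−0.0364) = 1156 rpm
ω = 2π×1156/60 = 121.1 rad/s
τ = P_out/ω = 2254/121.1 = 18.61 N·m
In lb·ft: 18.61/1.356 = 13.7 lb·ft

13.7 lb·ft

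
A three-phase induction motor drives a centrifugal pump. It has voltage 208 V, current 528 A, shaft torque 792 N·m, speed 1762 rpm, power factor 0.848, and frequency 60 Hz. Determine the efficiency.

ω = 2π × 1762/60 = 184.5 rad/s; P_out = τω = 792 × 184.5 = 146124 W
P_in = √3·V_L·I_L·cosφ = 1.732 × 208 × 528 × 0.848 = 161302 W
η = P_out / P_in = 146124 / 161302 = 0.906 = 90.6%

90.6 %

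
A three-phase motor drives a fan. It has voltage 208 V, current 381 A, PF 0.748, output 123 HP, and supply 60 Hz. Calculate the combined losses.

P_in = √3·V·I·cosφ = 1.732×208×381×0.748 = 102669 W
P_out = 123×746 = 91758 W
Losses = P_in − P_out = 102669 − 91758 = 10911 W

10.9 kW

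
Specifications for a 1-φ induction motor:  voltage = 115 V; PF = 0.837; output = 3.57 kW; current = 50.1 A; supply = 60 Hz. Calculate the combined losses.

P_in = V·I·cosφ = 115×50.1×0.837 = 4822 W
P_out = 3570 W
Losses = P_in − P_out = 4822 − 3570 = 1252 W

1250 W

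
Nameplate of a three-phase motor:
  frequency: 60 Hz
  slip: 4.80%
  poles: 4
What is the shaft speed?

n_s = 120f/p = 120×60/4 = 1800 rpm
n = n_s(1 − s) = 1800 × (1 − 0.048) = 1714 rpm

1714 rpm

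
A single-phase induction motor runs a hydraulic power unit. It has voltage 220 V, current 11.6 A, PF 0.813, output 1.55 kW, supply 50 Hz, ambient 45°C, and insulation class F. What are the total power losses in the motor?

P_in = V·I·cosφ = 220×11.6×0.813 = 2075 W
P_out = 1550 W
Losses = P_in − P_out = 2075 − 1550 = 525 W

525 W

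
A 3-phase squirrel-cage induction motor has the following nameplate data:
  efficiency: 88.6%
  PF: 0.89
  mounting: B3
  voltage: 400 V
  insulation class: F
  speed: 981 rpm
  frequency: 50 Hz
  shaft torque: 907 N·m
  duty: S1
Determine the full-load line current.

ω = 2π×981/60 = 102.7 rad/s; P_out = τω = 907 × 102.7 = 93149 W
P_in = P_out / η = 93149 / 0.886 = 105134 W
I_L = P_in / (√3·V_L·cosφ) = 105134 / (1.732 × 400 × 0.89) = 171 A

171 A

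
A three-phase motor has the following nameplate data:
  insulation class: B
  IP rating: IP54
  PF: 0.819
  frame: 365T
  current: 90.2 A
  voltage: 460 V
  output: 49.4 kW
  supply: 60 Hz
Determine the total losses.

9.46 kW

P_in = √3·V·I·cosφ = 1.732×460×90.2×0.819 = 58857 W
P_out = 49400 W
Losses = P_in − P_out = 58857 − 49400 = 9457 W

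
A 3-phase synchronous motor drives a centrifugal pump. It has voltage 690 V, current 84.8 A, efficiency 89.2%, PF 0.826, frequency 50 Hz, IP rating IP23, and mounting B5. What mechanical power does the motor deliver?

P_in = √3·V·I·cosφ = 1.732 × 690 × 84.8 × 0.826 = 83709 W
P_out = η·P_in = 0.892 × 83709 = 74668 W

74.7 kW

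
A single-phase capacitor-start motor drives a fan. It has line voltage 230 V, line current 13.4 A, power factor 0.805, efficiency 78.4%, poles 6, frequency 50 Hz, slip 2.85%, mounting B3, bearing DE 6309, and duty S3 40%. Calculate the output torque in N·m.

19.1 N·m

P_in = V·I·cosφ = 230 × 13.4 × 0.805 = 2481 W
P_out = η·P_in = 0.784 × 2481 = 1945 W
n_s = 120×50/6 = 1000 rpm; n = 1000×(1−0.0285) = 972 rpm
ω = 2π×972/60 = 101.8 rad/s
τ = P_out/ω = 1945/101.8 = 19.1 N·m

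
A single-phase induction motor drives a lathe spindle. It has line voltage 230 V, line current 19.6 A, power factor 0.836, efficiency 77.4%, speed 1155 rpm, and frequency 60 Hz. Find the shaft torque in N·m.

P_in = V·I·cosφ = 230 × 19.6 × 0.836 = 3769 W
P_out = η·P_in = 0.774 × 3769 = 2917 W
n = 1155 rpm
ω = 2π×1155/60 = 121 rad/s
τ = P_out/ω = 2917/121 = 24.1 N·m

24.1 N·m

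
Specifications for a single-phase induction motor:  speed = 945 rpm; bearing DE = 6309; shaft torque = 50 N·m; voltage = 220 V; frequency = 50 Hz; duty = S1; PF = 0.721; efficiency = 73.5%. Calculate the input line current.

42.4 A

ω = 2π×945/60 = 98.96 rad/s; P_out = τω = 50 × 98.96 = 4948 W
P_in = P_out / η = 4948 / 0.735 = 6732 W
I = P_in / (V·cosφ) = 6732 / (220 × 0.721) = 42.4 A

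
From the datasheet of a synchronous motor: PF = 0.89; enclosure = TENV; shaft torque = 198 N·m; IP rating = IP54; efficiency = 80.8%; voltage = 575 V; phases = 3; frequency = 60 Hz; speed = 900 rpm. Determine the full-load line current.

26.1 A

ω = 2π×900/60 = 94.25 rad/s; P_out = τω = 198 × 94.25 = 18662 W
P_in = P_out / η = 18662 / 0.808 = 23097 W
I_L = P_in / (√3·V_L·cosφ) = 23097 / (1.732 × 575 × 0.89) = 26.1 A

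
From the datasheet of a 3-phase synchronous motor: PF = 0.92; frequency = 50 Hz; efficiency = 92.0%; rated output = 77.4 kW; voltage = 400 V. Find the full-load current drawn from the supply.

132 A

P_out = 77.4 kW = 77400 W
P_in = P_out / η = 77400 / 0.920 = 84130 W
I_L = P_in / (√3·V_L·cosφ) = 84130 / (1.732 × 400 × 0.92) = 132 A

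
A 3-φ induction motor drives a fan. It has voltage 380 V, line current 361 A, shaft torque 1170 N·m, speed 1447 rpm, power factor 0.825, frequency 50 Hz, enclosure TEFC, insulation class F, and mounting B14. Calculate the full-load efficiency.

90.4 %

ω = 2π × 1447/60 = 151.5 rad/s; P_out = τω = 1170 × 151.5 = 177255 W
P_in = √3·V_L·I_L·cosφ = 1.732 × 380 × 361 × 0.825 = 196017 W
η = P_out / P_in = 177255 / 196017 = 0.904 = 90.4%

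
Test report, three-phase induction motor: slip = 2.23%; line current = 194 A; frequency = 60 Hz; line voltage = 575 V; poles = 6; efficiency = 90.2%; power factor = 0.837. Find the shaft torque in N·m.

1190 N·m

P_in = √3·V·I·cosφ = 1.732 × 575 × 194 × 0.837 = 161712 W
P_out = η·P_in = 0.902 × 161712 = 145864 W
n_s = 120×60/6 = 1200 rpm; n = 1200×(1−0.0223) = 1173 rpm
ω = 2π×1173/60 = 122.8 rad/s
τ = P_out/ω = 145864/122.8 = 1190 N·m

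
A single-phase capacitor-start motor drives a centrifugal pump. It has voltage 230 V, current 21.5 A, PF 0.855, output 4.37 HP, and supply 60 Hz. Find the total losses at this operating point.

968 W

P_in = V·I·cosφ = 230×21.5×0.855 = 4228 W
P_out = 4.37×746 = 3260 W
Losses = P_in − P_out = 4228 − 3260 = 968 W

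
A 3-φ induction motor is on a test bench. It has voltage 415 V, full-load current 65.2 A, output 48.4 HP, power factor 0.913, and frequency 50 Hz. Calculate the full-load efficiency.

84.4 %

P_out = 48.4 × 746 = 36106 W
P_in = √3·V_L·I_L·cosφ = 1.732 × 415 × 65.2 × 0.913 = 42787 W
η = P_out / P_in = 36106 / 42787 = 0.844 = 84.4%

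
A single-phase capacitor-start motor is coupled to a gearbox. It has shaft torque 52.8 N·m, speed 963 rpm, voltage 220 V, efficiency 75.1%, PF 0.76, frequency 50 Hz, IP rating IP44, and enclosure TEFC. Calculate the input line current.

ω = 2π×963/60 = 100.8 rad/s; P_out = τω = 52.8 × 100.8 = 5322 W
P_in = P_out / η = 5322 / 0.751 = 7087 W
I = P_in / (V·cosφ) = 7087 / (220 × 0.76) = 42.4 A

42.4 A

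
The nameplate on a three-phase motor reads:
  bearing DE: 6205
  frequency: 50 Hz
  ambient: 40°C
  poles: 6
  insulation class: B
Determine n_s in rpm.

n_s = 120f/p = 120×50/6 = 1000 rpm

1000 rpm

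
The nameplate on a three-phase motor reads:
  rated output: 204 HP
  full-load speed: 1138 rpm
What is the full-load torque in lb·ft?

P_out = 204 × 746 = 152184 W
ω = 2π × 1138/60 = 119.2 rad/s
τ = P_out/ω = 152184/119.2 = 1277 N·m
In lb·ft: 1277/1.356 = 942 lb·ft

942 lb·ft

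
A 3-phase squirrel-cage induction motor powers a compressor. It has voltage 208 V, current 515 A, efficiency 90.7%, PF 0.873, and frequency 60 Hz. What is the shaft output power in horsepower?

P_in = √3·V·I·cosφ = 1.732 × 208 × 515 × 0.873 = 161969 W
P_out = η·P_in = 0.907 × 161969 = 146906 W
= 146906/746 = 197 HP

197 HP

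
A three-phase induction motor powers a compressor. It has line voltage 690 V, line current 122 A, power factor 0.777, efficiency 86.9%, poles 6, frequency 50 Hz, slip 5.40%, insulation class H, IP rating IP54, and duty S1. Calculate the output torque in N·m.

994 N·m

P_in = √3·V·I·cosφ = 1.732 × 690 × 122 × 0.777 = 113286 W
P_out = η·P_in = 0.869 × 113286 = 98446 W
n_s = 120×50/6 = 1000 rpm; n = 1000×(1−0.054) = 946 rpm
ω = 2π×946/60 = 99.06 rad/s
τ = P_out/ω = 98446/99.06 = 994 N·m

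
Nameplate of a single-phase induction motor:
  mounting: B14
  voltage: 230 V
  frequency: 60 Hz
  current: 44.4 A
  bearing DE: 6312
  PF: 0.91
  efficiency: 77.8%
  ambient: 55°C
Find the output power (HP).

9.69 HP

P_in = V·I·cosφ = 230 × 44.4 × 0.91 = 9293 W
P_out = η·P_in = 0.778 × 9293 = 7230 W
= 7230/746 = 9.69 HP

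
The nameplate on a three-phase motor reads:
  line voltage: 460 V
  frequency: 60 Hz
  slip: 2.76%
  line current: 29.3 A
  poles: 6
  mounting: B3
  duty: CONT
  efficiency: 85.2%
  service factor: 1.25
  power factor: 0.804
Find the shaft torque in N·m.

131 N·m

P_in = √3·V·I·cosφ = 1.732 × 460 × 29.3 × 0.804 = 18768 W
P_out = η·P_in = 0.852 × 18768 = 15990 W
n_s = 120×60/6 = 1200 rpm; n = 1200×(1−0.0276) = 1167 rpm
ω = 2π×1167/60 = 122.2 rad/s
τ = P_out/ω = 15990/122.2 = 131 N·m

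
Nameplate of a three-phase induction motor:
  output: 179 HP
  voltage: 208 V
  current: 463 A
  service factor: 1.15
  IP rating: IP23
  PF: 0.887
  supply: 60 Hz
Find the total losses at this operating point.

P_in = √3·V·I·cosφ = 1.732×208×463×0.887 = 147950 W
P_out = 179×746 = 133534 W
Losses = P_in − P_out = 147950 − 133534 = 14416 W

14400 W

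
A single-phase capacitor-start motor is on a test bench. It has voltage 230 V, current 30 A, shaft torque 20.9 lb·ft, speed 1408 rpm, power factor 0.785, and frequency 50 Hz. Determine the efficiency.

τ = 20.9 lb·ft × 1.356 = 28.34 N·m
ω = 2π × 1408/60 = 147.4 rad/s; P_out = τω = 28.34 × 147.4 = 4177 W
P_in = V·I·cosφ = 230 × 30 × 0.785 = 5417 W
η = P_out / P_in = 4177 / 5417 = 0.771 = 77.1%

77.1 %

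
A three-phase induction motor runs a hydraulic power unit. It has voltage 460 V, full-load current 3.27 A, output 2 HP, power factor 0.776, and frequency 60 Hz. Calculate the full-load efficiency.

73.8 %

P_out = 2 × 746 = 1492 W
P_in = √3·V_L·I_L·cosφ = 1.732 × 460 × 3.27 × 0.776 = 2022 W
η = P_out / P_in = 1492 / 2022 = 0.738 = 73.8%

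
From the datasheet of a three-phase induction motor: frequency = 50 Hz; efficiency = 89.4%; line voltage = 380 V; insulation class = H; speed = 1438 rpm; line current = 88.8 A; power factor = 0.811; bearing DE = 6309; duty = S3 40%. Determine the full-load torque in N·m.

P_in = √3·V·I·cosφ = 1.732 × 380 × 88.8 × 0.811 = 47399 W
P_out = η·P_in = 0.894 × 47399 = 42375 W
n = 1438 rpm
ω = 2π×1438/60 = 150.6 rad/s
τ = P_out/ω = 42375/150.6 = 281 N·m

281 N·m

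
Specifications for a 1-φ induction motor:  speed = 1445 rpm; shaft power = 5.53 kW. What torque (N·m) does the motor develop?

ω = 2π × 1445/60 = 151.3 rad/s
τ = P/ω = 5530/151.3 = 36.5 N·m

36.5 N·m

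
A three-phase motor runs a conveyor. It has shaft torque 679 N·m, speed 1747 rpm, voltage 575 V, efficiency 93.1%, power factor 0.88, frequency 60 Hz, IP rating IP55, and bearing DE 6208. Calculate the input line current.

152 A

ω = 2π×1747/60 = 182.9 rad/s; P_out = τω = 679 × 182.9 = 124189 W
P_in = P_out / η = 124189 / 0.931 = 133393 W
I_L = P_in / (√3·V_L·cosφ) = 133393 / (1.732 × 575 × 0.88) = 152 A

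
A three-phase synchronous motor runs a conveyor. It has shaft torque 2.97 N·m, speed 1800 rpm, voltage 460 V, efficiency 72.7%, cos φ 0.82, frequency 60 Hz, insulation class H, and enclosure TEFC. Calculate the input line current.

ω = 2π×1800/60 = 188.5 rad/s; P_out = τω = 2.97 × 188.5 = 560 W
P_in = P_out / η = 560 / 0.727 = 770 W
I_L = P_in / (√3·V_L·cosφ) = 770 / (1.732 × 460 × 0.82) = 1.18 A

1.18 A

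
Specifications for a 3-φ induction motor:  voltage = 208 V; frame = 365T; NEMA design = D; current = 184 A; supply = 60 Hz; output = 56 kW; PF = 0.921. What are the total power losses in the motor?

5050 W

P_in = √3·V·I·cosφ = 1.732×208×184×0.921 = 61050 W
P_out = 56000 W
Losses = P_in − P_out = 61050 − 56000 = 5050 W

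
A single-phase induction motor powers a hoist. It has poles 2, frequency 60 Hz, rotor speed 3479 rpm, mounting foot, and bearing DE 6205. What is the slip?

3.36 %

n_s = 120f/p = 120×60/2 = 3600 rpm
s = (n_s − n)/n_s = (3600 − 3479)/3600 = 0.0336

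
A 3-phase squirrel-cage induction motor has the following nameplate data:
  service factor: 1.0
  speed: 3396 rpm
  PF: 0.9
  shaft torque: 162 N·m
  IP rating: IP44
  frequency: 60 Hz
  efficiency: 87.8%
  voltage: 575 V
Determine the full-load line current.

ω = 2π×3396/60 = 355.6 rad/s; P_out = τω = 162 × 355.6 = 57607 W
P_in = P_out / η = 57607 / 0.878 = 65612 W
I_L = P_in / (√3·V_L·cosφ) = 65612 / (1.732 × 575 × 0.9) = 73.2 A

73.2 A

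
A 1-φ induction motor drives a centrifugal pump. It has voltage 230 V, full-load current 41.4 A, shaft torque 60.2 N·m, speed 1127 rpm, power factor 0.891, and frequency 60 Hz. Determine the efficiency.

83.7 %

ω = 2π × 1127/60 = 118 rad/s; P_out = τω = 60.2 × 118 = 7104 W
P_in = V·I·cosφ = 230 × 41.4 × 0.891 = 8484 W
η = P_out / P_in = 7104 / 8484 = 0.837 = 83.7%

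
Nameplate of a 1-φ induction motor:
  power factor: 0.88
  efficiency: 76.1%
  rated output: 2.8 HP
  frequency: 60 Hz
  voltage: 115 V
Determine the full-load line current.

P_out = 2.8 × 746 = 2089 W
P_in = P_out / η = 2089 / 0.761 = 2745 W
I = P_in / (V·cosφ) = 2745 / (115 × 0.88) = 27.1 A

27.1 A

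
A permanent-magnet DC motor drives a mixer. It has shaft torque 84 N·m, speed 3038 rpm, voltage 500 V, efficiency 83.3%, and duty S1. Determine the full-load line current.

64.2 A

ω = 2π×3038/60 = 318.1 rad/s; P_out = τω = 84 × 318.1 = 26720 W
P_in = P_out / η = 26720 / 0.833 = 32077 W
I = P_in / V = 32077 / 500 = 64.2 A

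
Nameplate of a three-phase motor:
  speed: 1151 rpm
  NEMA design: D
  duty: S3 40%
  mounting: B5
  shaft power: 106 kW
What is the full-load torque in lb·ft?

ω = 2π × 1151/60 = 120.5 rad/s
τ = P/ω = 106000/120.5 = 879.7 N·m
In lb·ft: 879.7/1.356 = 649 lb·ft

649 lb·ft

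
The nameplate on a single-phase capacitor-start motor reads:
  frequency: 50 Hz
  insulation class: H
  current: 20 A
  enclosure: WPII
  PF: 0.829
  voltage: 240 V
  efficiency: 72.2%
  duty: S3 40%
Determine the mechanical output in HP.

P_in = V·I·cosφ = 240 × 20 × 0.829 = 3979 W
P_out = η·P_in = 0.722 × 3979 = 2873 W
= 2873/746 = 3.85 HP

3.85 HP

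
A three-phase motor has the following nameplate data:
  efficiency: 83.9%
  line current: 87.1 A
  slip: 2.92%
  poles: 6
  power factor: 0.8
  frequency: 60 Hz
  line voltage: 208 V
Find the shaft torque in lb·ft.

127 lb·ft

P_in = √3·V·I·cosφ = 1.732 × 208 × 87.1 × 0.8 = 25103 W
P_out = η·P_in = 0.839 × 25103 = 21061 W
n_s = 120×60/6 = 1200 rpm; n = 1200×(1−0.0292) = 1165 rpm
ω = 2π×1165/60 = 122 rad/s
τ = P_out/ω = 21061/122 = 172.6 N·m
In lb·ft: 172.6/1.356 = 127 lb·ft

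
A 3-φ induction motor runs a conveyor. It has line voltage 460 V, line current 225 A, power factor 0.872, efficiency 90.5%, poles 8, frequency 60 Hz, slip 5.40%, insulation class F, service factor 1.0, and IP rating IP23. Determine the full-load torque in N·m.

1590 N·m

P_in = √3·V·I·cosφ = 1.732 × 460 × 225 × 0.872 = 156316 W
P_out = η·P_in = 0.905 × 156316 = 141466 W
n_s = 120×60/8 = 900 rpm; n = 900×(1−0.054) = 851 rpm
ω = 2π×851/60 = 89.12 rad/s
τ = P_out/ω = 141466/89.12 = 1590 N·m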